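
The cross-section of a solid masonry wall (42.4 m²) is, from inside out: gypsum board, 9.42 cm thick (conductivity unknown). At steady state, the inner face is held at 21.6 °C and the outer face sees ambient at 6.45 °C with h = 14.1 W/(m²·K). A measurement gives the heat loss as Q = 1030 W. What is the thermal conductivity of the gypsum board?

ΣR = ΔT/Q = |21.6 − 6.45|/1030 = 0.01471 K/W
Known resistances:
  R_conv,out = 1/(hA) = 1/(14.1·42.4) = 0.001673 K/W
R_gypsum board = ΣR − ΣR_known = 0.01471 − 0.001673 = 0.01304 K/W
L/(kA) = 0.01304 ⇒ k = 0.0942/(0.01304·42.4) = 0.170 W/m·K

k = 0.170 W/m·K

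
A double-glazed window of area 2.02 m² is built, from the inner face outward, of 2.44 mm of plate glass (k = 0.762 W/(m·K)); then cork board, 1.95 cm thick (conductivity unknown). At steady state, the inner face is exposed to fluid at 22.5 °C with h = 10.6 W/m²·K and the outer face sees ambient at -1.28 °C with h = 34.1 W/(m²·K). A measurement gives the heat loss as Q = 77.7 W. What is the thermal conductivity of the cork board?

ΣR = ΔT/Q = |22.5 − -1.28|/77.7 = 0.3060 K/W
Known resistances:
  R_conv,in = 1/(hA) = 1/(10.6·2.02) = 0.04670 K/W
  R_plate glass = L/(kA) = 0.00244/(0.762·2.02) = 0.001585 K/W
  R_conv,out = 1/(hA) = 1/(34.1·2.02) = 0.01452 K/W
R_cork board = ΣR − ΣR_known = 0.3060 − 0.06280 = 0.2432 K/W
L/(kA) = 0.2432 ⇒ k = 0.0195/(0.2432·2.02) = 0.0397 W/m·K

k = 0.0397 W/m·K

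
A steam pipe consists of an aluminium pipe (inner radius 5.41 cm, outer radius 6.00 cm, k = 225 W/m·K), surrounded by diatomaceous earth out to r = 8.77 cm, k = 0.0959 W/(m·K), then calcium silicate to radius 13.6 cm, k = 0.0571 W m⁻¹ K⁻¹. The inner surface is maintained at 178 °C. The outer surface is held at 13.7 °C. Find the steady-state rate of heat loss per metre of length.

Resistance network (inner→outer):
  R'_aluminium = ln(0.0600/0.0541)/(2πk) = 0.1035/(2π·225) = 7.322×10^-5 m·K/W
  R'_diatomaceous earth = ln(0.0877/0.0600)/(2πk) = 0.3796/(2π·0.0959) = 0.6299 m·K/W
  R'_calcium silicate = ln(0.136/0.0877)/(2πk) = 0.4387/(2π·0.0571) = 1.223 m·K/W
ΣR = 7.322×10^-5 + 0.6299 + 1.223 = 1.853 m·K/W
Q' = ΔT/ΣR = (178 °C − 13.7 °C)/1.853 = 88.7 W/m

Q' = 88.7 W/m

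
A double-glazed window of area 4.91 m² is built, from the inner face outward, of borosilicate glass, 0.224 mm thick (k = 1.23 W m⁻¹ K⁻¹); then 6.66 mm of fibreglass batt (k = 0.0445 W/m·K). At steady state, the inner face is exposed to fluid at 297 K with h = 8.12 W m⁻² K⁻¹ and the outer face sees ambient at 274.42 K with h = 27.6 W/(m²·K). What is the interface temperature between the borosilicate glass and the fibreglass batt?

Series thermal resistances, inner to outer:
  R_conv,in = 1/(hA) = 1/(8.12·4.91) = 0.02508 K/W
  R_borosilicate glass = L/(kA) = 2.24×10^-4/(1.23·4.91) = 3.709×10^-5 K/W
  R_fibreglass batt = L/(kA) = 0.00666/(0.0445·4.91) = 0.03048 K/W
  R_conv,out = 1/(hA) = 1/(27.6·4.91) = 0.007379 K/W
ΣR = 0.02508 + 3.709×10^-5 + 0.03048 + 0.007379 = 0.06298 K/W
Q = ΔT/ΣR = (297 K − 274.42 K)/0.06298 = 358.5 W
From the inner boundary to the borosilicate glass/fibreglass batt interface, ΣR_partial = 0.02512 K/W.
T_interface = T_in − Q·ΣR_partial = 297 K − (358.5)(0.02512) = 288.0 K

T = 288.0 K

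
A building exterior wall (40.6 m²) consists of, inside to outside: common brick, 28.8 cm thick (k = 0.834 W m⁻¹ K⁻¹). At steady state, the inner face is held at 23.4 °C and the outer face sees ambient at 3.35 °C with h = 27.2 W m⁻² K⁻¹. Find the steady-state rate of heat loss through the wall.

Treat each layer as a resistance in series:
  R_common brick = L/(kA) = 0.288/(0.834·40.6) = 0.008506 K/W
  R_conv,out = 1/(hA) = 1/(27.2·40.6) = 9.055×10^-4 K/W
ΣR = 0.008506 + 9.055×10^-4 = 0.009411 K/W
Q = ΔT/ΣR = (23.4 °C − 3.35 °C)/0.009411 = 2130 W

Q = 2.13 kW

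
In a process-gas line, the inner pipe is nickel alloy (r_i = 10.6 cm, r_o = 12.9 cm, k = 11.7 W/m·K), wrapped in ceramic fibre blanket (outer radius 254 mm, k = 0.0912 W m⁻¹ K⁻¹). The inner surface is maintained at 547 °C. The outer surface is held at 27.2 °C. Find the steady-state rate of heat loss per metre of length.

Series thermal resistances, inner to outer:
  R'_nickel alloy = ln(0.129/0.106)/(2πk) = 0.1964/(2π·11.7) = 0.002671 m·K/W
  R'_ceramic fibre blanket = ln(0.254/0.129)/(2πk) = 0.6775/(2π·0.0912) = 1.182 m·K/W
ΣR = 0.002671 + 1.182 = 1.185 m·K/W
Q' = ΔT/ΣR = (547 °C − 27.2 °C)/1.185 = 439 W/m

Q' = 439 W/m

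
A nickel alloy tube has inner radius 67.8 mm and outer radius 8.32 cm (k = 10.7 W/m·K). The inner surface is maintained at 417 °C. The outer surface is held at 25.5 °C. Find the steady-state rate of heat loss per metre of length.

Q' = 1.29×10^5 W/m

Q' = 2πk·ΔT/ln(r₂/r₁) = 2π × 10.7 × 391.5 / ln(0.0832/0.0678) = 1.29×10^5 W/m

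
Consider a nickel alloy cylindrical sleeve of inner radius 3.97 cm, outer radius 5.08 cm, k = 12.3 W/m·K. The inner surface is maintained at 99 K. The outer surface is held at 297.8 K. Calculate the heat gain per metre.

Q' = 62.3 kW/m

Q' = 2πk·ΔT/ln(r₂/r₁) = 2π × 12.3 × 198.8 / ln(0.0508/0.0397) = 62300 W/m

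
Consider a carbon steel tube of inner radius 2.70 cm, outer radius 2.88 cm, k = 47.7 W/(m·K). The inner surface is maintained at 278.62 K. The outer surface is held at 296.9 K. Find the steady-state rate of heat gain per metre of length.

Q' = 84.9 kW/m

Q' = 2πk·ΔT/ln(r₂/r₁) = 2π × 47.7 × 18.28 / ln(0.0288/0.0270) = 84900 W/m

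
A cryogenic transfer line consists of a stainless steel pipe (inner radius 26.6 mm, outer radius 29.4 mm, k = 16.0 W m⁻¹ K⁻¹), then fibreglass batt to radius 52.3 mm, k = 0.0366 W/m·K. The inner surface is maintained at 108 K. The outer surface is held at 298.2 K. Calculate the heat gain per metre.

Treat each layer as a resistance in series:
  R'_stainless steel = ln(0.0294/0.0266)/(2πk) = 0.1001/(2π·16.0) = 9.955×10^-4 m·K/W
  R'_fibreglass batt = ln(0.0523/0.0294)/(2πk) = 0.5760/(2π·0.0366) = 2.505 m·K/W
ΣR = 9.955×10^-4 + 2.505 = 2.506 m·K/W
Q' = ΔT/ΣR = (108 K − 298.2 K)/2.506 = -75.9 W/m
(Negative Q' ⇒ heat flows inward; heat gain = 75.9 W/m.)

Q' = 75.9 W/m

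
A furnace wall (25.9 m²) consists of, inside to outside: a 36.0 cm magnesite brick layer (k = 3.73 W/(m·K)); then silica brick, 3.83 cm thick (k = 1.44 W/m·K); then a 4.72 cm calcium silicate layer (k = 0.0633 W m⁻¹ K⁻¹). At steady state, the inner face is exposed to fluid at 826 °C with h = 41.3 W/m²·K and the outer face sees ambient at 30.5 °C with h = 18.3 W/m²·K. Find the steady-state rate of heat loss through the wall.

Treat each layer as a resistance in series:
  R_conv,in = 1/(hA) = 1/(41.3·25.9) = 9.349×10^-4 K/W
  R_magnesite brick = L/(kA) = 0.360/(3.73·25.9) = 0.003726 K/W
  R_silica brick = L/(kA) = 0.0383/(1.44·25.9) = 0.001027 K/W
  R_calcium silicate = L/(kA) = 0.0472/(0.0633·25.9) = 0.02879 K/W
  R_conv,out = 1/(hA) = 1/(18.3·25.9) = 0.002110 K/W
ΣR = 9.349×10^-4 + 0.003726 + 0.001027 + 0.02879 + 0.002110 = 0.03659 K/W
Q = ΔT/ΣR = (826 °C − 30.5 °C)/0.03659 = 21700 W

Q = 21.7 kW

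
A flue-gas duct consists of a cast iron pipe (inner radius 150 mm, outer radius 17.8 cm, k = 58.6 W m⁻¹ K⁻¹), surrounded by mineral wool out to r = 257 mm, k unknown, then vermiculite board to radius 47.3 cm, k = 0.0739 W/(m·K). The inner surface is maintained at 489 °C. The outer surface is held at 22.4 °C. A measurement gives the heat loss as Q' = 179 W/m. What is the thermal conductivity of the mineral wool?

ΣR = ΔT/Q' = |489 − 22.4|/179 = 2.607 m·K/W
Known resistances:
  R'_cast iron = ln(0.178/0.150)/(2πk) = 0.1711/(2π·58.6) = 4.648×10^-4 m·K/W
  R'_vermiculite board = ln(0.473/0.257)/(2πk) = 0.6100/(2π·0.0739) = 1.314 m·K/W
R_mineral wool = ΣR − ΣR_known = 2.607 − 1.314 = 1.293 m·K/W
ln(r₂/r₁)/(2πk) = 1.293 ⇒ k = 0.3673/(2π·1.293) = 0.0452 W/m·K

k = 0.0452 W/m·K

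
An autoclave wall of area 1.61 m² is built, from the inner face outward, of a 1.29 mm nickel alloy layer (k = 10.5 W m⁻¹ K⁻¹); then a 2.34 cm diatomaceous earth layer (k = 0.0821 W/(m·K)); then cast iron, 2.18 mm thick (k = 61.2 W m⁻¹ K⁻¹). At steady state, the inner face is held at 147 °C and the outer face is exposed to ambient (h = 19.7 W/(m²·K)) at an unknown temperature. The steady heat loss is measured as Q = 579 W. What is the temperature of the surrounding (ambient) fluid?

Series resistances:
  R_nickel alloy = L/(kA) = 0.00129/(10.5·1.61) = 7.631×10^-5 K/W
  R_diatomaceous earth = L/(kA) = 0.0234/(0.0821·1.61) = 0.1770 K/W
  R_cast iron = L/(kA) = 0.00218/(61.2·1.61) = 2.212×10^-5 K/W
  R_conv,out = 1/(hA) = 1/(19.7·1.61) = 0.03153 K/W
ΣR = 0.2087 K/W
ΔT = Q·ΣR = 579 × 0.2087 = 120.8 K
Heat flows outward, so T_out = T_in − ΔT = 147 − 120.8 = 26.2 °C

T_out = 26.2 °C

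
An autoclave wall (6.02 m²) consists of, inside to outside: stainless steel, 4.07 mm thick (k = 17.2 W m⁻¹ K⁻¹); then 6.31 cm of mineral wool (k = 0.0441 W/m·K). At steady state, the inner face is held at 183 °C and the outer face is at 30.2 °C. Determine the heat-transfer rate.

Resistance network (inner→outer):
  R_stainless steel = L/(kA) = 0.00407/(17.2·6.02) = 3.931×10^-5 K/W
  R_mineral wool = L/(kA) = 0.0631/(0.0441·6.02) = 0.2377 K/W
ΣR = 3.931×10^-5 + 0.2377 = 0.2377 K/W
Q = ΔT/ΣR = (183 °C − 30.2 °C)/0.2377 = 643 W

Q = 643 W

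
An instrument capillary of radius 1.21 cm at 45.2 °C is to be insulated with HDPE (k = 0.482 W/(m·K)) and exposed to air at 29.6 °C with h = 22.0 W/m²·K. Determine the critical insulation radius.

r_cr = 2.19 cm

For a cylinder, r_cr = k_ins/h = 0.482/22.0 = 0.0219 m = 2.19 cm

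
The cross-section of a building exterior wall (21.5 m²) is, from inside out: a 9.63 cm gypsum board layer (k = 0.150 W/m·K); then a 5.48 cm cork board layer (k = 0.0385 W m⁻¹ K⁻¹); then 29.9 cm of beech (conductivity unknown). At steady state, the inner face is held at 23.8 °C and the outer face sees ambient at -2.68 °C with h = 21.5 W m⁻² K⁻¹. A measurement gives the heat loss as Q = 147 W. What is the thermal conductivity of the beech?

ΣR = ΔT/Q = |23.8 − -2.68|/147 = 0.1801 K/W
Known resistances:
  R_gypsum board = L/(kA) = 0.0963/(0.150·21.5) = 0.02986 K/W
  R_cork board = L/(kA) = 0.0548/(0.0385·21.5) = 0.06620 K/W
  R_conv,out = 1/(hA) = 1/(21.5·21.5) = 0.002163 K/W
R_beech = ΣR − ΣR_known = 0.1801 − 0.09822 = 0.08188 K/W
L/(kA) = 0.08188 ⇒ k = 0.299/(0.08188·21.5) = 0.170 W/m·K

k = 0.170 W/m·K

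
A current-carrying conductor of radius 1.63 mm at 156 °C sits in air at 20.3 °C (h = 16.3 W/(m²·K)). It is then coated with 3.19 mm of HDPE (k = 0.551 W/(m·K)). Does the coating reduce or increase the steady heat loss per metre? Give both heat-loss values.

Critical radius for a cylinder: r_cr = k/h = 0.0338 m = 3.38 cm.
Outer radius after coating: r₂ = 0.00163 + 0.00319 = 0.00482 m.
Since r₁ < r_cr and r₂ ≤ r_cr, the coating moves toward the maximum at r_cr — heat loss rises.
Bare: R = 1/(2πr₁h) = 5.990 m·K/W; Q = 135.7/5.990 = 22.7 W/m.
Coated: R = R_cond + R_conv = 2.339 m·K/W; Q = 135.7/2.339 = 58.0 W/m.

increases: 22.7 → 58.0 W/m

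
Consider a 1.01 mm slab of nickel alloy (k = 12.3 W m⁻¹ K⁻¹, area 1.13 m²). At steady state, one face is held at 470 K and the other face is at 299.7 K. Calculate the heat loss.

Q = 2340 kW

Q = kA·ΔT/L = 12.3 × 1.13 × |470 K − 299.7 K| / 0.00101 = 2.34×10^6 W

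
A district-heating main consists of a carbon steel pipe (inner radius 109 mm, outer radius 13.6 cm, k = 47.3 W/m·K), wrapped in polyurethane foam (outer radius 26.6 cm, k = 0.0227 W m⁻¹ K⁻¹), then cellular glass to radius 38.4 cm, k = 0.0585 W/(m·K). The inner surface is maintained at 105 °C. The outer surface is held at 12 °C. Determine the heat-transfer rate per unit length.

Q' = 16.3 W/m

Treat each layer as a resistance in series:
  R'_carbon steel = ln(0.136/0.109)/(2πk) = 0.2213/(2π·47.3) = 7.447×10^-4 m·K/W
  R'_polyurethane foam = ln(0.266/0.136)/(2πk) = 0.6708/(2π·0.0227) = 4.703 m·K/W
  R'_cellular glass = ln(0.384/0.266)/(2πk) = 0.3671/(2π·0.0585) = 0.9989 m·K/W
ΣR = 7.447×10^-4 + 4.703 + 0.9989 = 5.703 m·K/W
Q' = ΔT/ΣR = (105 °C − 12 °C)/5.703 = 16.3 W/m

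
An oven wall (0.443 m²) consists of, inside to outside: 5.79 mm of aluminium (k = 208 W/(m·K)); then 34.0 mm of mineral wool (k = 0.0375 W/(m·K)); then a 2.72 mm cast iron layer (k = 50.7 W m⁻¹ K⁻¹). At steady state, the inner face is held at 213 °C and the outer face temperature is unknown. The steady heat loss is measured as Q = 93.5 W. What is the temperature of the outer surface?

T_out = 21.6 °C

Sum the resistances:
  R_aluminium = L/(kA) = 0.00579/(208·0.443) = 6.284×10^-5 K/W
  R_mineral wool = L/(kA) = 0.0340/(0.0375·0.443) = 2.047 K/W
  R_cast iron = L/(kA) = 0.00272/(50.7·0.443) = 1.211×10^-4 K/W
ΣR = 2.047 K/W
ΔT = Q·ΣR = 93.5 × 2.047 = 191.4 K
Heat flows outward, so T_out = T_in − ΔT = 213 − 191.4 = 21.6 °C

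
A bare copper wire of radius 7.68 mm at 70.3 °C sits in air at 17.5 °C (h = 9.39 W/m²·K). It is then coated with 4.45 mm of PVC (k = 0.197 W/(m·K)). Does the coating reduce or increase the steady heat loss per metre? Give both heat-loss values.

Critical radius for a cylinder: r_cr = k/h = 0.0210 m = 2.10 cm.
Outer radius after coating: r₂ = 0.00768 + 0.00445 = 0.01213 m.
Since r₁ < r_cr and r₂ ≤ r_cr, the coating moves toward the maximum at r_cr — heat loss rises.
Bare: R = 1/(2πr₁h) = 2.207 m·K/W; Q = 52.8/2.207 = 23.9 W/m.
Coated: R = R_cond + R_conv = 1.767 m·K/W; Q = 52.8/1.767 = 29.9 W/m.

increases: 23.9 → 29.9 W/m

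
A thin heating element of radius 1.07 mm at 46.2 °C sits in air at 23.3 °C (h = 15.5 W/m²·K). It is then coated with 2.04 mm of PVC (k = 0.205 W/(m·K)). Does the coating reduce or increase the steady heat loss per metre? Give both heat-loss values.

Critical radius for a cylinder: r_cr = k/h = 0.0132 m = 1.32 cm.
Outer radius after coating: r₂ = 0.00107 + 0.00204 = 0.00311 m.
Since r₁ < r_cr and r₂ ≤ r_cr, the coating moves toward the maximum at r_cr — heat loss rises.
Bare: R = 1/(2πr₁h) = 9.596 m·K/W; Q = 22.9/9.596 = 2.39 W/m.
Coated: R = R_cond + R_conv = 4.130 m·K/W; Q = 22.9/4.130 = 5.54 W/m.

increases: 2.39 → 5.54 W/m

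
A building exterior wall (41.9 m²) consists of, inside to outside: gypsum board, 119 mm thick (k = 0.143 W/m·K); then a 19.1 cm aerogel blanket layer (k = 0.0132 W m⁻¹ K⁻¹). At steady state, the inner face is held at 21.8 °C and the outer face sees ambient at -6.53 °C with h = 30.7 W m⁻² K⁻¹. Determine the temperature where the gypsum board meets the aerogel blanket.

T = 20.3 °C

Resistance network (inner→outer):
  R_gypsum board = L/(kA) = 0.119/(0.143·41.9) = 0.01986 K/W
  R_aerogel blanket = L/(kA) = 0.191/(0.0132·41.9) = 0.3453 K/W
  R_conv,out = 1/(hA) = 1/(30.7·41.9) = 7.774×10^-4 K/W
ΣR = 0.01986 + 0.3453 + 7.774×10^-4 = 0.3659 K/W
Q = ΔT/ΣR = (21.8 °C − -6.53 °C)/0.3659 = 77.43 W
From the inner boundary to the gypsum board/aerogel blanket interface, ΣR_partial = 0.01986 K/W.
T_interface = T_in − Q·ΣR_partial = 21.8 °C − (77.43)(0.01986) = 20.3 °C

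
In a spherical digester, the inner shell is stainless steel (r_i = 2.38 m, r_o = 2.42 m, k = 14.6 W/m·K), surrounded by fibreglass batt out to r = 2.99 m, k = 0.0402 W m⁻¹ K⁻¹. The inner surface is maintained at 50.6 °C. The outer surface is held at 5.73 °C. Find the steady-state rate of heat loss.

Q = 288 W

Treat each layer as a resistance in series:
  R_stainless steel = (1/2.38 − 1/2.42)/(4πk) = 0.006945/(4π·14.6) = 3.785×10^-5 K/W
  R_fibreglass batt = (1/2.42 − 1/2.99)/(4πk) = 0.07877/(4π·0.0402) = 0.1559 K/W
ΣR = 3.785×10^-5 + 0.1559 = 0.1559 K/W
Q = ΔT/ΣR = (50.6 °C − 5.73 °C)/0.1559 = 288 W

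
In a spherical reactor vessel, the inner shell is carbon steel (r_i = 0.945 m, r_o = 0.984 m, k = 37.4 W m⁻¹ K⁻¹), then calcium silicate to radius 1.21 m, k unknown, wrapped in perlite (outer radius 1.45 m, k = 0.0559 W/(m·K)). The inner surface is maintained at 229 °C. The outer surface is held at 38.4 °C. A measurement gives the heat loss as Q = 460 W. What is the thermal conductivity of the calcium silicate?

ΣR = ΔT/Q = |229 − 38.4|/460 = 0.4143 K/W
Known resistances:
  R_carbon steel = (1/0.945 − 1/0.984)/(4πk) = 0.04194/(4π·37.4) = 8.924×10^-5 K/W
  R_perlite = (1/1.21 − 1/1.45)/(4πk) = 0.1368/(4π·0.0559) = 0.1947 K/W
R_calcium silicate = ΣR − ΣR_known = 0.4143 − 0.1948 = 0.2195 K/W
(1/r₁−1/r₂)/(4πk) = 0.2195 ⇒ k = 0.1898/(4π·0.2195) = 0.0688 W/m·K

k = 0.0688 W/m·K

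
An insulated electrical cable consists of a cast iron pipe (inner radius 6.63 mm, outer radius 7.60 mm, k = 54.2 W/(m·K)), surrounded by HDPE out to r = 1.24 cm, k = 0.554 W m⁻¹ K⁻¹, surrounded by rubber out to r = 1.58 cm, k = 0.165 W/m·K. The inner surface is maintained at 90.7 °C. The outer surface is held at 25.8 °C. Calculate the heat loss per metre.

Resistance network (inner→outer):
  R'_cast iron = ln(0.00760/0.00663)/(2πk) = 0.1365/(2π·54.2) = 4.010×10^-4 m·K/W
  R'_HDPE = ln(0.0124/0.00760)/(2πk) = 0.4895/(2π·0.554) = 0.1406 m·K/W
  R'_rubber = ln(0.0158/0.0124)/(2πk) = 0.2423/(2π·0.165) = 0.2337 m·K/W
ΣR = 4.010×10^-4 + 0.1406 + 0.2337 = 0.3747 m·K/W
Q' = ΔT/ΣR = (90.7 °C − 25.8 °C)/0.3747 = 173 W/m

Q' = 173 W/m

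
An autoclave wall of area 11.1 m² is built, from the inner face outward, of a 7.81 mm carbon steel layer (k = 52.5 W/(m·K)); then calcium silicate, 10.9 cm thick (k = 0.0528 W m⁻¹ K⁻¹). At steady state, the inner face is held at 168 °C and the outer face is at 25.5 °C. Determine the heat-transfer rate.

Treat each layer as a resistance in series:
  R_carbon steel = L/(kA) = 0.00781/(52.5·11.1) = 1.340×10^-5 K/W
  R_calcium silicate = L/(kA) = 0.109/(0.0528·11.1) = 0.1860 K/W
ΣR = 1.340×10^-5 + 0.1860 = 0.1860 K/W
Q = ΔT/ΣR = (168 °C − 25.5 °C)/0.1860 = 766 W

Q = 766 W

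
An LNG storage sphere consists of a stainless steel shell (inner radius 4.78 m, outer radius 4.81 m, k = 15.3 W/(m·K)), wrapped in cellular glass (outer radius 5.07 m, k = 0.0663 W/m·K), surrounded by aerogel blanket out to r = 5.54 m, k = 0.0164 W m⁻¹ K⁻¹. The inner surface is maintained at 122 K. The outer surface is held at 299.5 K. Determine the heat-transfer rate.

Series thermal resistances, inner to outer:
  R_stainless steel = (1/4.78 − 1/4.81)/(4πk) = 0.001305/(4π·15.3) = 6.787×10^-6 K/W
  R_cellular glass = (1/4.81 − 1/5.07)/(4πk) = 0.01066/(4π·0.0663) = 0.01280 K/W
  R_aerogel blanket = (1/5.07 − 1/5.54)/(4πk) = 0.01673/(4π·0.0164) = 0.08119 K/W
ΣR = 6.787×10^-6 + 0.01280 + 0.08119 = 0.09400 K/W
Q = ΔT/ΣR = (122 K − 299.5 K)/0.09400 = -1890 W
(Negative Q ⇒ heat flows inward; heat gain = 1890 W.)

Q = 1890 W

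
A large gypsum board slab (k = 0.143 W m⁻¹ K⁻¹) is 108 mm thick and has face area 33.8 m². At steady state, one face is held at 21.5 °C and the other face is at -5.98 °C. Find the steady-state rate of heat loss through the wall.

Q = kA·ΔT/L = 0.143 × 33.8 × |21.5 °C − -5.98 °C| / 0.108 = 1230 W

Q = 1230 W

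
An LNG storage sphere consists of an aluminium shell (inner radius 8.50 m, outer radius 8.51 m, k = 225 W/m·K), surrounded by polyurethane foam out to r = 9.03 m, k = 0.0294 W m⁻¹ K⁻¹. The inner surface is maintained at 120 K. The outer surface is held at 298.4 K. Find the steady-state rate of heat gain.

Series thermal resistances, inner to outer:
  R_aluminium = (1/8.50 − 1/8.51)/(4πk) = 1.382×10^-4/(4π·225) = 4.889×10^-8 K/W
  R_polyurethane foam = (1/8.51 − 1/9.03)/(4πk) = 0.006767/(4π·0.0294) = 0.01832 K/W
ΣR = 4.889×10^-8 + 0.01832 = 0.01832 K/W
Q = ΔT/ΣR = (120 K − 298.4 K)/0.01832 = -9740 W
(Negative Q ⇒ heat flows inward; heat gain = 9740 W.)

Q = 9740 W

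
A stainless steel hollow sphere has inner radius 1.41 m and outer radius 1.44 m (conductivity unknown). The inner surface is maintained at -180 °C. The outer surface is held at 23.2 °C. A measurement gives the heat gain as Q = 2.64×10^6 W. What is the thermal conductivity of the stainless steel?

k = 15.3 W/m·K

ΣR = ΔT/Q = |-180 − 23.2|/2.64×10^6 = 7.697×10^-5 K/W
(1/r₁−1/r₂)/(4πk) = 7.697×10^-5 ⇒ k = 0.01478/(4π·7.697×10^-5) = 15.3 W/m·K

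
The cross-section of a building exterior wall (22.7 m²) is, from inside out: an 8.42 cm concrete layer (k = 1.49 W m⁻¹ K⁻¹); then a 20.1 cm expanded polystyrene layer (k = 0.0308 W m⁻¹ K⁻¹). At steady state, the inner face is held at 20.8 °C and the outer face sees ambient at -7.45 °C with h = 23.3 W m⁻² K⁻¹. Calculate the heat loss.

Q = 96.8 W

Series thermal resistances, inner to outer:
  R_concrete = L/(kA) = 0.0842/(1.49·22.7) = 0.002489 K/W
  R_expanded polystyrene = L/(kA) = 0.201/(0.0308·22.7) = 0.2875 K/W
  R_conv,out = 1/(hA) = 1/(23.3·22.7) = 0.001891 K/W
ΣR = 0.002489 + 0.2875 + 0.001891 = 0.2919 K/W
Q = ΔT/ΣR = (20.8 °C − -7.45 °C)/0.2919 = 96.8 W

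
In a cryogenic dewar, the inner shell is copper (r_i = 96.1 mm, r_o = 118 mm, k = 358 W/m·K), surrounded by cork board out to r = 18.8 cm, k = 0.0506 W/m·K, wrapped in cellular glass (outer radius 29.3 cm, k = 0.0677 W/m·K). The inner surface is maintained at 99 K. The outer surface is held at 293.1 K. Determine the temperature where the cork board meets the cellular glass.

Resistance network (inner→outer):
  R_copper = (1/0.0961 − 1/0.118)/(4πk) = 1.931/(4π·358) = 4.293×10^-4 K/W
  R_cork board = (1/0.118 − 1/0.188)/(4πk) = 3.155/(4π·0.0506) = 4.962 K/W
  R_cellular glass = (1/0.188 − 1/0.293)/(4πk) = 1.906/(4π·0.0677) = 2.241 K/W
ΣR = 4.293×10^-4 + 4.962 + 2.241 = 7.203 K/W
Q = ΔT/ΣR = (99 K − 293.1 K)/7.203 = -26.95 W
From the inner boundary to the cork board/cellular glass interface, ΣR_partial = 4.962 K/W.
T_interface = T_in − Q·ΣR_partial = 99 K − (-26.95)(4.962) = 232.7 K

T = 232.7 K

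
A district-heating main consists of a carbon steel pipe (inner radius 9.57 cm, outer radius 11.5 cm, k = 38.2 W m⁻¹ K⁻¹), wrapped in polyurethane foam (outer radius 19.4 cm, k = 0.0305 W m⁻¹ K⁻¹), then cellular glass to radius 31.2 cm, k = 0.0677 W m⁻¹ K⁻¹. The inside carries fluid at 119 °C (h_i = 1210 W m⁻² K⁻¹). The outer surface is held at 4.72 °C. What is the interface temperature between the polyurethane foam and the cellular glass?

T = 37.9 °C

Series thermal resistances, inner to outer:
  R'_conv,in = 1/(2πr h) = 1/(2π·0.0957·1210) = 0.001374 m·K/W
  R'_carbon steel = ln(0.115/0.0957)/(2πk) = 0.1837/(2π·38.2) = 7.654×10^-4 m·K/W
  R'_polyurethane foam = ln(0.194/0.115)/(2πk) = 0.5229/(2π·0.0305) = 2.729 m·K/W
  R'_cellular glass = ln(0.312/0.194)/(2πk) = 0.4751/(2π·0.0677) = 1.117 m·K/W
ΣR = 0.001374 + 7.654×10^-4 + 2.729 + 1.117 = 3.848 m·K/W
Q' = ΔT/ΣR = (119 °C − 4.72 °C)/3.848 = 29.70 W/m
From the inner boundary to the polyurethane foam/cellular glass interface, ΣR_partial = 2.731 m·K/W.
T_interface = T_in − Q'·ΣR_partial = 119 °C − (29.70)(2.731) = 37.9 °C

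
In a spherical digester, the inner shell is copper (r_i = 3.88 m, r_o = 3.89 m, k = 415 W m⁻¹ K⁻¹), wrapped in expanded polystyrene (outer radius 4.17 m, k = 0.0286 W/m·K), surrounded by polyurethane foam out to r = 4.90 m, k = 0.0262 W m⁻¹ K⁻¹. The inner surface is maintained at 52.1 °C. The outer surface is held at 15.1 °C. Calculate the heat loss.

Q = 236 W

Resistance network (inner→outer):
  R_copper = (1/3.88 − 1/3.89)/(4πk) = 6.626×10^-4/(4π·415) = 1.270×10^-7 K/W
  R_expanded polystyrene = (1/3.89 − 1/4.17)/(4πk) = 0.01726/(4π·0.0286) = 0.04803 K/W
  R_polyurethane foam = (1/4.17 − 1/4.90)/(4πk) = 0.03573/(4π·0.0262) = 0.1085 K/W
ΣR = 1.270×10^-7 + 0.04803 + 0.1085 = 0.1565 K/W
Q = ΔT/ΣR = (52.1 °C − 15.1 °C)/0.1565 = 236 W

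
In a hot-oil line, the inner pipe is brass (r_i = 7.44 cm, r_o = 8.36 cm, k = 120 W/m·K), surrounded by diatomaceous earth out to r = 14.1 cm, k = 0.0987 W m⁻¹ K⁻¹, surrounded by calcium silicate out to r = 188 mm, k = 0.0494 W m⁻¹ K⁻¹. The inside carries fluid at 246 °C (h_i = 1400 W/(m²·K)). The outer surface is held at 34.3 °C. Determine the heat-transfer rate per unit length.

Treat each layer as a resistance in series:
  R'_conv,in = 1/(2πr h) = 1/(2π·0.0744·1400) = 0.001528 m·K/W
  R'_brass = ln(0.0836/0.0744)/(2πk) = 0.1166/(2π·120) = 1.546×10^-4 m·K/W
  R'_diatomaceous earth = ln(0.141/0.0836)/(2πk) = 0.5227/(2π·0.0987) = 0.8429 m·K/W
  R'_calcium silicate = ln(0.188/0.141)/(2πk) = 0.2877/(2π·0.0494) = 0.9268 m·K/W
ΣR = 0.001528 + 1.546×10^-4 + 0.8429 + 0.9268 = 1.771 m·K/W
Q' = ΔT/ΣR = (246 °C − 34.3 °C)/1.771 = 120 W/m

Q' = 120 W/m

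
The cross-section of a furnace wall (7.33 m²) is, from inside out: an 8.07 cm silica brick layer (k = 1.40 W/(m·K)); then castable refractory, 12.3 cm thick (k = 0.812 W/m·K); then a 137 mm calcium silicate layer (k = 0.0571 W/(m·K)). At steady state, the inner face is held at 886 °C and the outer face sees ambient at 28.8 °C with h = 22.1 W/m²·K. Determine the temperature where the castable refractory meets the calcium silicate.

Resistance network (inner→outer):
  R_silica brick = L/(kA) = 0.0807/(1.40·7.33) = 0.007864 K/W
  R_castable refractory = L/(kA) = 0.123/(0.812·7.33) = 0.02067 K/W
  R_calcium silicate = L/(kA) = 0.137/(0.0571·7.33) = 0.3273 K/W
  R_conv,out = 1/(hA) = 1/(22.1·7.33) = 0.006173 K/W
ΣR = 0.007864 + 0.02067 + 0.3273 + 0.006173 = 0.3620 K/W
Q = ΔT/ΣR = (886 °C − 28.8 °C)/0.3620 = 2368 W
From the inner boundary to the castable refractory/calcium silicate interface, ΣR_partial = 0.02853 K/W.
T_interface = T_in − Q·ΣR_partial = 886 °C − (2368)(0.02853) = 818 °C

T = 818 °C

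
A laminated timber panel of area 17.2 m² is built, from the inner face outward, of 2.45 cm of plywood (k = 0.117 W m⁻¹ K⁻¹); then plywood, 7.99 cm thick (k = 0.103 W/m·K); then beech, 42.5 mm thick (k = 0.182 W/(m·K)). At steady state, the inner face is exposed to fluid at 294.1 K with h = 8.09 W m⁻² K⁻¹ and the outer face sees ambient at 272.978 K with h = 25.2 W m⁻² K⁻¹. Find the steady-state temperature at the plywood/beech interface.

Series thermal resistances, inner to outer:
  R_conv,in = 1/(hA) = 1/(8.09·17.2) = 0.007187 K/W
  R_plywood = L/(kA) = 0.0245/(0.117·17.2) = 0.01217 K/W
  R_plywood = L/(kA) = 0.0799/(0.103·17.2) = 0.04510 K/W
  R_beech = L/(kA) = 0.0425/(0.182·17.2) = 0.01358 K/W
  R_conv,out = 1/(hA) = 1/(25.2·17.2) = 0.002307 K/W
ΣR = 0.007187 + 0.01217 + 0.04510 + 0.01358 + 0.002307 = 0.08034 K/W
Q = ΔT/ΣR = (294.1 K − 272.978 K)/0.08034 = 262.9 W
From the inner boundary to the plywood/beech interface, ΣR_partial = 0.06446 K/W.
T_interface = T_in − Q·ΣR_partial = 294.1 K − (262.9)(0.06446) = 277.15 K

T = 277.15 K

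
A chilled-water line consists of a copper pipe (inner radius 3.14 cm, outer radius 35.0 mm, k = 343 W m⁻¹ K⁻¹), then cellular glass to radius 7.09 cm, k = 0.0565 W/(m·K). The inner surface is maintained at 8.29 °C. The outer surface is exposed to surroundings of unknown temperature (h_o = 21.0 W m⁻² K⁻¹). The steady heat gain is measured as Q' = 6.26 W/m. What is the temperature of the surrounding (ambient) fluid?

Sum the resistances:
  R'_copper = ln(0.0350/0.0314)/(2πk) = 0.1085/(2π·343) = 5.036×10^-5 m·K/W
  R'_cellular glass = ln(0.0709/0.0350)/(2πk) = 0.7059/(2π·0.0565) = 1.989 m·K/W
  R'_conv,out = 1/(2πr h) = 1/(2π·0.0709·21.0) = 0.1069 m·K/W
ΣR = 2.095 m·K/W
ΔT = Q'·ΣR = 6.26 × 2.095 = 13.11 K
Heat flows inward, so T_out = T_in + ΔT = 8.29 + 13.11 = 21.4 °C

T_out = 21.4 °C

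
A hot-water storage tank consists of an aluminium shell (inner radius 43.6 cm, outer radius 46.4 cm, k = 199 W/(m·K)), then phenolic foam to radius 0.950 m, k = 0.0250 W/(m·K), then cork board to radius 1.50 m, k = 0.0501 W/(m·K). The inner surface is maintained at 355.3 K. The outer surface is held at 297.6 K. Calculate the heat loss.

Resistance network (inner→outer):
  R_aluminium = (1/0.436 − 1/0.464)/(4πk) = 0.1384/(4π·199) = 5.535×10^-5 K/W
  R_phenolic foam = (1/0.464 − 1/0.950)/(4πk) = 1.103/(4π·0.0250) = 3.509 K/W
  R_cork board = (1/0.950 − 1/1.50)/(4πk) = 0.3860/(4π·0.0501) = 0.6131 K/W
ΣR = 5.535×10^-5 + 3.509 + 0.6131 = 4.122 K/W
Q = ΔT/ΣR = (355.3 K − 297.6 K)/4.122 = 14.0 W

Q = 14.0 W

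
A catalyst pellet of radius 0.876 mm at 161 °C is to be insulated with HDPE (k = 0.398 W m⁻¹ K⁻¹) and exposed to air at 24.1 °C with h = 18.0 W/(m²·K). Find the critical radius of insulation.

For a sphere, r_cr = 2k_ins/h = 2·0.398/18.0 = 0.0442 m = 4.42 cm

r_cr = 4.42 cm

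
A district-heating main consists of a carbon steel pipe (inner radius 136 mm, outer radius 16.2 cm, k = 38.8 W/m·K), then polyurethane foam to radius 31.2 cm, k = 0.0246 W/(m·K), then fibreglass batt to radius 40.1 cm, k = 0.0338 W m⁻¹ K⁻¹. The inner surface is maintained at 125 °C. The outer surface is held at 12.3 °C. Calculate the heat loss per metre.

Resistance network (inner→outer):
  R'_carbon steel = ln(0.162/0.136)/(2πk) = 0.1749/(2π·38.8) = 7.176×10^-4 m·K/W
  R'_polyurethane foam = ln(0.312/0.162)/(2πk) = 0.6554/(2π·0.0246) = 4.240 m·K/W
  R'_fibreglass batt = ln(0.401/0.312)/(2πk) = 0.2510/(2π·0.0338) = 1.182 m·K/W
ΣR = 7.176×10^-4 + 4.240 + 1.182 = 5.423 m·K/W
Q' = ΔT/ΣR = (125 °C − 12.3 °C)/5.423 = 20.8 W/m

Q' = 20.8 W/m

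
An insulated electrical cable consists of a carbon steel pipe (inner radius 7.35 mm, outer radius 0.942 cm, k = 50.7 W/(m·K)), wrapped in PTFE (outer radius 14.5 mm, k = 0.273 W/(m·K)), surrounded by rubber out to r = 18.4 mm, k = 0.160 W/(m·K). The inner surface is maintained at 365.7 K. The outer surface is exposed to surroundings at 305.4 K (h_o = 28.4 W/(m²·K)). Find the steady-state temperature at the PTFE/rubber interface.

Treat each layer as a resistance in series:
  R'_carbon steel = ln(0.00942/0.00735)/(2πk) = 0.2481/(2π·50.7) = 7.789×10^-4 m·K/W
  R'_PTFE = ln(0.0145/0.00942)/(2πk) = 0.4313/(2π·0.273) = 0.2514 m·K/W
  R'_rubber = ln(0.0184/0.0145)/(2πk) = 0.2382/(2π·0.160) = 0.2369 m·K/W
  R'_conv,out = 1/(2πr h) = 1/(2π·0.0184·28.4) = 0.3046 m·K/W
ΣR = 7.789×10^-4 + 0.2514 + 0.2369 + 0.3046 = 0.7937 m·K/W
Q' = ΔT/ΣR = (365.7 K − 305.4 K)/0.7937 = 75.97 W/m
From the inner boundary to the PTFE/rubber interface, ΣR_partial = 0.2522 m·K/W.
T_interface = T_in − Q'·ΣR_partial = 365.7 K − (75.97)(0.2522) = 346.5 K

T = 346.5 K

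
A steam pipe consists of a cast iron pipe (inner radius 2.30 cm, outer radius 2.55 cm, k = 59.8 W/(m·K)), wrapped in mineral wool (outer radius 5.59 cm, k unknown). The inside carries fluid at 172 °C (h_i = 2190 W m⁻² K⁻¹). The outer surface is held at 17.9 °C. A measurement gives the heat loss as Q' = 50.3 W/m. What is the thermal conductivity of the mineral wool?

k = 0.0408 W/m·K

ΣR = ΔT/Q' = |172 − 17.9|/50.3 = 3.064 m·K/W
Known resistances:
  R'_conv,in = 1/(2πr h) = 1/(2π·0.0230·2190) = 0.003160 m·K/W
  R'_cast iron = ln(0.0255/0.0230)/(2πk) = 0.1032/(2π·59.8) = 2.746×10^-4 m·K/W
R_mineral wool = ΣR − ΣR_known = 3.064 − 0.003435 = 3.061 m·K/W
ln(r₂/r₁)/(2πk) = 3.061 ⇒ k = 0.7849/(2π·3.061) = 0.0408 W/m·K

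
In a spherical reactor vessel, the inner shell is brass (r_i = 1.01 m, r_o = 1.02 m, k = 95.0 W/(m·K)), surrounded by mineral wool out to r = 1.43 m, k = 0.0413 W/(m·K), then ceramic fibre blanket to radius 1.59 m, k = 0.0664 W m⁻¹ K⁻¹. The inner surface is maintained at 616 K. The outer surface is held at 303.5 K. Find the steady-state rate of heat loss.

Treat each layer as a resistance in series:
  R_brass = (1/1.01 − 1/1.02)/(4πk) = 0.009707/(4π·95.0) = 8.131×10^-6 K/W
  R_mineral wool = (1/1.02 − 1/1.43)/(4πk) = 0.2811/(4π·0.0413) = 0.5416 K/W
  R_ceramic fibre blanket = (1/1.43 − 1/1.59)/(4πk) = 0.07037/(4π·0.0664) = 0.08434 K/W
ΣR = 8.131×10^-6 + 0.5416 + 0.08434 = 0.6259 K/W
Q = ΔT/ΣR = (616 K − 303.5 K)/0.6259 = 499 W

Q = 499 W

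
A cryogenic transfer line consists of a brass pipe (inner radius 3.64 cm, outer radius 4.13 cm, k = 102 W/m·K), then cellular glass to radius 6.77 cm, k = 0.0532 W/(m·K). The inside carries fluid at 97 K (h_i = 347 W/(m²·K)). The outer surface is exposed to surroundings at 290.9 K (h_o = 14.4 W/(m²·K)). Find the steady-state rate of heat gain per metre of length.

Series thermal resistances, inner to outer:
  R'_conv,in = 1/(2πr h) = 1/(2π·0.0364·347) = 0.01260 m·K/W
  R'_brass = ln(0.0413/0.0364)/(2πk) = 0.1263/(2π·102) = 1.971×10^-4 m·K/W
  R'_cellular glass = ln(0.0677/0.0413)/(2πk) = 0.4942/(2π·0.0532) = 1.479 m·K/W
  R'_conv,out = 1/(2πr h) = 1/(2π·0.0677·14.4) = 0.1633 m·K/W
ΣR = 0.01260 + 1.971×10^-4 + 1.479 + 0.1633 = 1.655 m·K/W
Q' = ΔT/ΣR = (97 K − 290.9 K)/1.655 = -117 W/m
(Negative Q' ⇒ heat flows inward; heat gain = 117 W/m.)

Q' = 117 W/m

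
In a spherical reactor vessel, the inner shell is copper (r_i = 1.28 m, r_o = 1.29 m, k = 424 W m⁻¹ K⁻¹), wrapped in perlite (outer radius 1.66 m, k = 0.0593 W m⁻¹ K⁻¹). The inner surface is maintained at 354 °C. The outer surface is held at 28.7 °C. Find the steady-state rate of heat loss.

Series thermal resistances, inner to outer:
  R_copper = (1/1.28 − 1/1.29)/(4πk) = 0.006056/(4π·424) = 1.137×10^-6 K/W
  R_perlite = (1/1.29 − 1/1.66)/(4πk) = 0.1728/(4π·0.0593) = 0.2319 K/W
ΣR = 1.137×10^-6 + 0.2319 = 0.2319 K/W
Q = ΔT/ΣR = (354 °C − 28.7 °C)/0.2319 = 1400 W

Q = 1400 W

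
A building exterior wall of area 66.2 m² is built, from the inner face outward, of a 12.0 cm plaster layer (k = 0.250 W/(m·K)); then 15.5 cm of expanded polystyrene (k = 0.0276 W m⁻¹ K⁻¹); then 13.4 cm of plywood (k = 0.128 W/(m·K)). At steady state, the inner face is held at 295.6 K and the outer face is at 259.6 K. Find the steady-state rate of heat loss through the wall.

Q = 334 W

Resistance network (inner→outer):
  R_plaster = L/(kA) = 0.120/(0.250·66.2) = 0.007251 K/W
  R_expanded polystyrene = L/(kA) = 0.155/(0.0276·66.2) = 0.08483 K/W
  R_plywood = L/(kA) = 0.134/(0.128·66.2) = 0.01581 K/W
ΣR = 0.007251 + 0.08483 + 0.01581 = 0.1079 K/W
Q = ΔT/ΣR = (295.6 K − 259.6 K)/0.1079 = 334 W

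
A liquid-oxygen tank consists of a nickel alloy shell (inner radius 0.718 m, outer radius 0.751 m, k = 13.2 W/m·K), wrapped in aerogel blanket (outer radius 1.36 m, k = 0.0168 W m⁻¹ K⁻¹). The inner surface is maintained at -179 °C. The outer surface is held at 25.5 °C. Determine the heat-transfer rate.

Resistance network (inner→outer):
  R_nickel alloy = (1/0.718 − 1/0.751)/(4πk) = 0.06120/(4π·13.2) = 3.689×10^-4 K/W
  R_aerogel blanket = (1/0.751 − 1/1.36)/(4πk) = 0.5963/(4π·0.0168) = 2.824 K/W
ΣR = 3.689×10^-4 + 2.824 = 2.824 K/W
Q = ΔT/ΣR = (-179 °C − 25.5 °C)/2.824 = -72.4 W
(Negative Q ⇒ heat flows inward; heat gain = 72.4 W.)

Q = 72.4 W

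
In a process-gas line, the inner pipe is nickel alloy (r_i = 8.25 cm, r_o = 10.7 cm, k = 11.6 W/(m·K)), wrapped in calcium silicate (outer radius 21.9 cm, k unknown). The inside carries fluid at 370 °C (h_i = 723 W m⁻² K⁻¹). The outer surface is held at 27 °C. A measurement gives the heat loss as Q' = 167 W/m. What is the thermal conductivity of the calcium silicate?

ΣR = ΔT/Q' = |370 − 27|/167 = 2.054 m·K/W
Known resistances:
  R'_conv,in = 1/(2πr h) = 1/(2π·0.0825·723) = 0.002668 m·K/W
  R'_nickel alloy = ln(0.107/0.0825)/(2πk) = 0.2600/(2π·11.6) = 0.003568 m·K/W
R_calcium silicate = ΣR − ΣR_known = 2.054 − 0.006236 = 2.048 m·K/W
ln(r₂/r₁)/(2πk) = 2.048 ⇒ k = 0.7162/(2π·2.048) = 0.0557 W/m·K

k = 0.0557 W/m·K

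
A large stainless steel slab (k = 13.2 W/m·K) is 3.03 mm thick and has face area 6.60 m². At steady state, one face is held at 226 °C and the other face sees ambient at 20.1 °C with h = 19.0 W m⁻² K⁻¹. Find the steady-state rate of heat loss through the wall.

Series thermal resistances, inner to outer:
  R_stainless steel = L/(kA) = 0.00303/(13.2·6.60) = 3.478×10^-5 K/W
  R_conv,out = 1/(hA) = 1/(19.0·6.60) = 0.007974 K/W
ΣR = 3.478×10^-5 + 0.007974 = 0.008009 K/W
Q = ΔT/ΣR = (226 °C − 20.1 °C)/0.008009 = 25700 W

Q = 25.7 kW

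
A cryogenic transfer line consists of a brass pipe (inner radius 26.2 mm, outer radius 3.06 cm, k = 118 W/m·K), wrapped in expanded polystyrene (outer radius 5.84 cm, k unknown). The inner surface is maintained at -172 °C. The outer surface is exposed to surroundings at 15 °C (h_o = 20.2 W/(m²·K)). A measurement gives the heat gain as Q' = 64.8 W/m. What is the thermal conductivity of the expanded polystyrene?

k = 0.0374 W/m·K

ΣR = ΔT/Q' = |-172 − 15|/64.8 = 2.886 m·K/W
Known resistances:
  R'_brass = ln(0.0306/0.0262)/(2πk) = 0.1552/(2π·118) = 2.094×10^-4 m·K/W
  R'_conv,out = 1/(2πr h) = 1/(2π·0.0584·20.2) = 0.1349 m·K/W
R_expanded polystyrene = ΣR − ΣR_known = 2.886 − 0.1351 = 2.751 m·K/W
ln(r₂/r₁)/(2πk) = 2.751 ⇒ k = 0.6463/(2π·2.751) = 0.0374 W/m·K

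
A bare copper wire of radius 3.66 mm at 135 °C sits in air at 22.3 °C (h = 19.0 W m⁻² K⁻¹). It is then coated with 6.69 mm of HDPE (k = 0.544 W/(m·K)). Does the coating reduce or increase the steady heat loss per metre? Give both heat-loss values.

increases: 49.2 → 101 W/m

Critical radius for a cylinder: r_cr = k/h = 0.0286 m = 2.86 cm.
Outer radius after coating: r₂ = 0.00366 + 0.00669 = 0.01035 m.
Since r₁ < r_cr and r₂ ≤ r_cr, the coating moves toward the maximum at r_cr — heat loss rises.
Bare: R = 1/(2πr₁h) = 2.289 m·K/W; Q = 112.7/2.289 = 49.2 W/m.
Coated: R = R_cond + R_conv = 1.113 m·K/W; Q = 112.7/1.113 = 101 W/m.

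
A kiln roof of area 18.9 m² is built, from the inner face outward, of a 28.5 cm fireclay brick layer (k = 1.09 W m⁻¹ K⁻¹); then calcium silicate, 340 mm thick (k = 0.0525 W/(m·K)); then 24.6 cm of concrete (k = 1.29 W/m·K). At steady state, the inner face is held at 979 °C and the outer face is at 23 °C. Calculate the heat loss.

Treat each layer as a resistance in series:
  R_fireclay brick = L/(kA) = 0.285/(1.09·18.9) = 0.01383 K/W
  R_calcium silicate = L/(kA) = 0.340/(0.0525·18.9) = 0.3427 K/W
  R_concrete = L/(kA) = 0.246/(1.29·18.9) = 0.01009 K/W
ΣR = 0.01383 + 0.3427 + 0.01009 = 0.3666 K/W
Q = ΔT/ΣR = (979 °C − 23 °C)/0.3666 = 2610 W

Q = 2610 W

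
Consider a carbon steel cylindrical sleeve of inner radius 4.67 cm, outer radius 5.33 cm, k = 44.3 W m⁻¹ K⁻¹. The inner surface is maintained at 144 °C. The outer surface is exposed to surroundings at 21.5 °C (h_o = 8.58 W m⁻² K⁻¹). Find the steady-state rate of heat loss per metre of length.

Q' = 352 W/m

Treat each layer as a resistance in series:
  R'_carbon steel = ln(0.0533/0.0467)/(2πk) = 0.1322/(2π·44.3) = 4.749×10^-4 m·K/W
  R'_conv,out = 1/(2πr h) = 1/(2π·0.0533·8.58) = 0.3480 m·K/W
ΣR = 4.749×10^-4 + 0.3480 = 0.3485 m·K/W
Q' = ΔT/ΣR = (144 °C − 21.5 °C)/0.3485 = 352 W/m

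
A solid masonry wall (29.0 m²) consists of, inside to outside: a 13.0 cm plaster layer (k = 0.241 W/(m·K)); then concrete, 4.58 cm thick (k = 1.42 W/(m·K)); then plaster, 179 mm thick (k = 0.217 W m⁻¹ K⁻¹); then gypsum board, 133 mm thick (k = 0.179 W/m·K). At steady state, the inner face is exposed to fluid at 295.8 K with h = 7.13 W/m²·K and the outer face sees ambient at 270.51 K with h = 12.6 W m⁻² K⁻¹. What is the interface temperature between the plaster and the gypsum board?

Series thermal resistances, inner to outer:
  R_conv,in = 1/(hA) = 1/(7.13·29.0) = 0.004836 K/W
  R_plaster = L/(kA) = 0.130/(0.241·29.0) = 0.01860 K/W
  R_concrete = L/(kA) = 0.0458/(1.42·29.0) = 0.001112 K/W
  R_plaster = L/(kA) = 0.179/(0.217·29.0) = 0.02844 K/W
  R_gypsum board = L/(kA) = 0.133/(0.179·29.0) = 0.02562 K/W
  R_conv,out = 1/(hA) = 1/(12.6·29.0) = 0.002737 K/W
ΣR = 0.004836 + 0.01860 + 0.001112 + 0.02844 + 0.02562 + 0.002737 = 0.08135 K/W
Q = ΔT/ΣR = (295.8 K − 270.51 K)/0.08135 = 310.9 W
From the inner boundary to the plaster/gypsum board interface, ΣR_partial = 0.05299 K/W.
T_interface = T_in − Q·ΣR_partial = 295.8 K − (310.9)(0.05299) = 279.33 K

T = 279.33 K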